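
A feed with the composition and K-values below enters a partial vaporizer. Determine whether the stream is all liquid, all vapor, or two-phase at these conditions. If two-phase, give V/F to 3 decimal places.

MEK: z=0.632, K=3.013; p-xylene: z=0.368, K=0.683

all vapor

ΣzᵢKᵢ = 2.156; Σzᵢ/Kᵢ = 0.749.
Since Σzᵢ/Kᵢ < 1 the mixture is above its dew point — single vapor phase.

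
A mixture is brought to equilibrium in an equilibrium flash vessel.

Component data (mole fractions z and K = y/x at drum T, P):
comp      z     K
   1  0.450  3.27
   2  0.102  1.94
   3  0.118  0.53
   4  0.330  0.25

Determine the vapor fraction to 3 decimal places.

Newton iteration, ψ⁰ = 0.5:
  ψ = 0.500: g = 0.0752, g' = -1.070 → ψ = 0.570
Converged at ψ = 0.570.

ψ = 0.570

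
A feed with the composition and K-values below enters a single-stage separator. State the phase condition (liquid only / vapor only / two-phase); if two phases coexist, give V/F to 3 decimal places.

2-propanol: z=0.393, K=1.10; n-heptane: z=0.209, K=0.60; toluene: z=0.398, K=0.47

ΣzᵢKᵢ = 0.745; Σzᵢ/Kᵢ = 1.552.
Since ΣzᵢKᵢ < 1 the mixture is below its bubble point — single liquid phase.

liquid only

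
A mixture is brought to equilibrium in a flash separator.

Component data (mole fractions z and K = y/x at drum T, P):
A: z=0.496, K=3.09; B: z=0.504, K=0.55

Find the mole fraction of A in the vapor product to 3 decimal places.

y_A = 0.547

Rachford–Rice: g(β) = Σ zᵢ(Kᵢ−1)/(1+β(Kᵢ−1)) = 0.
Check two-phase: ΣzᵢKᵢ = 1.810 > 1 and Σzᵢ/Kᵢ = 1.077 > 1, so g(0) = 0.810 > 0 and g(1) = -0.077 < 0.
Binary case is linear: z₁(K₁−1)(1+β(K₂−1)) + z₂(K₂−1)(1+β(K₁−1)) = 0
⇒ β = [z₁(K₁−1)+z₂(K₂−1)] / [−(K₁−1)(K₂−1)] = 0.8098/0.9405 = 0.861
Compositions from xᵢ = zᵢ/(1+β(Kᵢ−1)), yᵢ = Kᵢxᵢ:
  A: x = 0.177, y = 0.547
  B: x = 0.823, y = 0.453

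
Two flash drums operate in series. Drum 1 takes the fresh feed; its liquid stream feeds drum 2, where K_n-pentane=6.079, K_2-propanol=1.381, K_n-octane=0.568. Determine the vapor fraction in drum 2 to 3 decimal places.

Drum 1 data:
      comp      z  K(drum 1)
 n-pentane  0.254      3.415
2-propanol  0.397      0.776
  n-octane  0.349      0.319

Drum 1:
Rachford–Rice: g(ψ₁) = Σ zᵢ(Kᵢ−1)/(1+ψ₁(Kᵢ−1)) = 0.
Feasibility: ΣzᵢKᵢ = 1.287, Σzᵢ/Kᵢ = 1.680 — both > 1, two phases present.
Newton–Raphson from ψ₁ = 0.47:
  ψ₁ = 0.470: g = -0.1616, g' = -0.700 → ψ₁ = 0.239
  ψ₁ = 0.239: g = 0.0110, g' = -0.849 → ψ₁ = 0.252
Converged at ψ₁ = 0.252.
Drum-1 compositions:
  n-pentane: x = 0.158, y = 0.539
  2-propanol: x = 0.421, y = 0.327
  n-octane: x = 0.421, y = 0.134
Drum-2 feed = drum-1 liquid: z₂ = (0.1579, 0.4208, 0.4214).
Drum 2:
Rachford–Rice: g(ψ₂) = Σ zᵢ(Kᵢ−1)/(1+ψ₂(Kᵢ−1)) = 0.
Feasibility: ΣzᵢKᵢ = 1.780, Σzᵢ/Kᵢ = 1.073 — both > 1, two phases present.
Iterate (Newton) starting at ψ₂ = 0.5:
  ψ₂ = 0.500: g = 0.1290, g' = -0.496 → ψ₂ = 0.760
  ψ₂ = 0.760: g = 0.0183, g' = -0.383 → ψ₂ = 0.808
Converged at ψ₂ = 0.808.
  n-pentane: x = 0.031, y = 0.188
  2-propanol: x = 0.322, y = 0.444
  n-octane: x = 0.647, y = 0.368

V/F (drum 2) = 0.808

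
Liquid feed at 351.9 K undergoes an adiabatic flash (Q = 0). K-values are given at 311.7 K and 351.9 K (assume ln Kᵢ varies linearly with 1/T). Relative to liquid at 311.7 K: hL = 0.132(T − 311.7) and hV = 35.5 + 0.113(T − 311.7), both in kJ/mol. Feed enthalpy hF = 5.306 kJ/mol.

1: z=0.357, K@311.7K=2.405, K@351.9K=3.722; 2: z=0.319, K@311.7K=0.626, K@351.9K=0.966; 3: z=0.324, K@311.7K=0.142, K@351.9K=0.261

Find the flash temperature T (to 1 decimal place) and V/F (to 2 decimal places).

T = 313.9 K, V/F = 0.14

Adiabatic flash: solve Rachford–Rice at each trial T, then check hF = ψ·hV(T) + (1−ψ)·hL(T).
  T = 311.7 K: K = (2.405, 0.626, 0.142), RR gives ψ = 0.114, H_out = 4.030 kJ/mol
  T = 351.9 K: K = (3.722, 0.966, 0.261), RR gives ψ = 0.523, H_out = 23.460 kJ/mol
  T = 331.8 K: K = (3.032, 0.788, 0.196), RR gives ψ = 0.337, H_out = 14.504 kJ/mol
  T = 321.8 K: K = (2.712, 0.705, 0.168), RR gives ψ = 0.235, H_out = 9.614 kJ/mol
  T = 316.8 K: K = (2.558, 0.665, 0.155), RR gives ψ = 0.177, H_out = 6.956 kJ/mol
  T = 314.2 K: K = (2.479, 0.645, 0.148), RR gives ψ = 0.146, H_out = 5.496 kJ/mol
  T = 312.9 K: K = (2.441, 0.635, 0.145), RR gives ψ = 0.129, H_out = 4.742 kJ/mol
Linear interpolation between T = 312.9 (H_out = 4.742) and T = 314.2 (H_out = 5.496) on hF = 5.306 gives T ≈ 313.9 K, at which ψ = 0.14.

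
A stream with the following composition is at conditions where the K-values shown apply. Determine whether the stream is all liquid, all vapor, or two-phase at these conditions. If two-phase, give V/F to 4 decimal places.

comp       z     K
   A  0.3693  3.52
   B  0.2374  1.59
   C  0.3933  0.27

two-phase, V/F = 0.5653

ΣzᵢKᵢ = 1.7836; Σzᵢ/Kᵢ = 1.7109.
Both exceed 1, so a two-phase solution exists.
Rachford–Rice: g(ψ) = Σ zᵢ(Kᵢ−1)/(1+ψ(Kᵢ−1)) = 0.
Iterate (Newton) starting at ψ = 0.5:
  ψ = 0.5000: g = 0.06780, g' = -1.0282 → ψ = 0.5659
  ψ = 0.5659: g = -0.00064, g' = -1.0534 → ψ = 0.5653
Converged at ψ = 0.5653.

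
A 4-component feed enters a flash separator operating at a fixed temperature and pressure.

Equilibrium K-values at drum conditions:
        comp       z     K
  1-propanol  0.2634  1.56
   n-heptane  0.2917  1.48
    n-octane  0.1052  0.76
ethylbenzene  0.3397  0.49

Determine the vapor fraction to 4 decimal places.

ψ = 0.3693

Material balance + equilibrium reduce to Σ zᵢ(Kᵢ−1)/(1+ψ(Kᵢ−1)) = 0.
g(0) = ΣzᵢKᵢ − 1 = 0.0890 and g(1) = 1 − Σzᵢ/Kᵢ = -0.1976, so a root lies in (0, 1).
Newton–Raphson from ψ = 0.5:
  ψ = 0.5000: g = -0.03308, g' = -0.2611 → ψ = 0.3733
  ψ = 0.3733: g = -0.00098, g' = -0.2469 → ψ = 0.3693
Converged at ψ = 0.3693.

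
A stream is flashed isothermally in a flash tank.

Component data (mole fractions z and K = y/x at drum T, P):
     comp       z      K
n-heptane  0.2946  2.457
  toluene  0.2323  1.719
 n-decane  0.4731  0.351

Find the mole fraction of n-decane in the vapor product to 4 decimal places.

Material balance + equilibrium reduce to Σ zᵢ(Kᵢ−1)/(1+V/F(Kᵢ−1)) = 0.
Feasibility: ΣzᵢKᵢ = 1.2892, Σzᵢ/Kᵢ = 1.6029 — both > 1, two phases present.
Iterate (Newton) starting at V/F = 0.48:
  V/F = 0.4800: g = -0.06922, g' = -0.7033 → V/F = 0.3816
  V/F = 0.3816: g = -0.00119, g' = -0.6843 → V/F = 0.3799
Converged at V/F = 0.3799.
Compositions from xᵢ = zᵢ/(1+V/F(Kᵢ−1)), yᵢ = Kᵢxᵢ:
  n-heptane: x = 0.1896, y = 0.4660
  toluene: x = 0.1825, y = 0.3137
  n-decane: x = 0.6279, y = 0.2204

y_n-decane = 0.2204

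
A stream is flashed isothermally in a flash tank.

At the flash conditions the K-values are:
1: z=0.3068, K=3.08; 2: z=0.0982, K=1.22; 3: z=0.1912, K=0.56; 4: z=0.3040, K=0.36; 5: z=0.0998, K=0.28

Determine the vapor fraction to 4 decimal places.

ψ = 0.2808

Material balance + equilibrium reduce to Σ zᵢ(Kᵢ−1)/(1+ψ(Kᵢ−1)) = 0.
Feasibility: ΣzᵢKᵢ = 1.3092, Σzᵢ/Kᵢ = 1.7224 — both > 1, two phases present.
Newton–Raphson from ψ = 0.43:
  ψ = 0.4300: g = -0.11968, g' = -0.7757 → ψ = 0.2757
  ψ = 0.2757: g = 0.00428, g' = -0.8524 → ψ = 0.2807
  ψ = 0.2807: g = 0.00001, g' = -0.8478 → ψ = 0.2808
Converged at ψ = 0.2808.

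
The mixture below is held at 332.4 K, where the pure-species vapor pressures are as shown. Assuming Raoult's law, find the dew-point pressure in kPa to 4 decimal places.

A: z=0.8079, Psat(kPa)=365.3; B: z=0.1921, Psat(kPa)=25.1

Pdew = 101.3685 kPa

At the dew point ψ → 1, so Σzᵢ/Kᵢ = 1 with Kᵢ = Pᵢˢᵃᵗ/P ⇒ 1/P = Σzᵢ/Pᵢˢᵃᵗ.
1/P = 0.8079/365.3 + 0.1921/25.1 = 0.0098650 ⇒ P = 101.3685 kPa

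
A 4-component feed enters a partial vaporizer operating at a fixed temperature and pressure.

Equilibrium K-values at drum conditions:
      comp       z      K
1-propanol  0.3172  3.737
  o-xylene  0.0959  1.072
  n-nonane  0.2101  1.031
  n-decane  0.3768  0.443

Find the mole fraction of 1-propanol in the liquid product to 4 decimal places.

x_1-propanol = 0.1148

Rachford–Rice: g(ψ) = Σ zᵢ(Kᵢ−1)/(1+ψ(Kᵢ−1)) = 0.
Feasibility: ΣzᵢKᵢ = 1.6717, Σzᵢ/Kᵢ = 1.2287 — both > 1, two phases present.
Newton–Raphson from ψ = 0.5:
  ψ = 0.5000: g = 0.08874, g' = -0.6488 → ψ = 0.6368
  ψ = 0.6368: g = 0.00428, g' = -0.5972 → ψ = 0.6439
Converged at ψ = 0.6439.
Compositions from xᵢ = zᵢ/(1+ψ(Kᵢ−1)), yᵢ = Kᵢxᵢ:
  1-propanol: x = 0.1148, y = 0.4291
  o-xylene: x = 0.0917, y = 0.0982
  n-nonane: x = 0.2060, y = 0.2124
  n-decane: x = 0.5875, y = 0.2603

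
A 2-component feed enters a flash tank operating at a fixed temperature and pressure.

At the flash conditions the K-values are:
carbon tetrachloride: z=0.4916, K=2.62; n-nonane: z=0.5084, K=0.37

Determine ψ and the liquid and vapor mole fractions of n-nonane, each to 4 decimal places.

ψ = 0.4665, x_n-nonane = 0.7200, y_n-nonane = 0.2664

Material balance + equilibrium reduce to Σ zᵢ(Kᵢ−1)/(1+ψ(Kᵢ−1)) = 0.
Feasibility: ΣzᵢKᵢ = 1.4761, Σzᵢ/Kᵢ = 1.5617 — both > 1, two phases present.
Newton iteration, ψ⁰ = 0.39:
  ψ = 0.3900: g = 0.06342, g' = -0.8392 → ψ = 0.4656
  ψ = 0.4656: g = 0.00075, g' = -0.8233 → ψ = 0.4665
Converged at ψ = 0.4665.
Compositions from xᵢ = zᵢ/(1+ψ(Kᵢ−1)), yᵢ = Kᵢxᵢ:
  carbon tetrachloride: x = 0.2800, y = 0.7336
  n-nonane: x = 0.7200, y = 0.2664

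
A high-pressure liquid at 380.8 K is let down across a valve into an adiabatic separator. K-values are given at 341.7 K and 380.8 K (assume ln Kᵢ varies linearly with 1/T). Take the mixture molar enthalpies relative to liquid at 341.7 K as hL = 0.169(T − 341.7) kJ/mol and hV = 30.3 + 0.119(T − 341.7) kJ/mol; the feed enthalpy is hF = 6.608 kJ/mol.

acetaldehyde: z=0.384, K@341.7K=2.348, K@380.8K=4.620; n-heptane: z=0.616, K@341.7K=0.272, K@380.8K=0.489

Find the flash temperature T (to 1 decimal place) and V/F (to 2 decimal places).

T = 348.5 K, V/F = 0.18

Adiabatic flash: solve Rachford–Rice at each trial T, then check hF = ψ·hV(T) + (1−ψ)·hL(T).
  T = 341.7 K: K = (2.348, 0.272), RR gives ψ = 0.070, H_out = 2.136 kJ/mol
  T = 380.8 K: K = (4.620, 0.489), RR gives ψ = 0.581, H_out = 23.085 kJ/mol
  T = 361.2 K: K = (3.352, 0.370), RR gives ψ = 0.348, H_out = 13.495 kJ/mol
  T = 351.4 K: K = (2.817, 0.318), RR gives ψ = 0.224, H_out = 8.328 kJ/mol
  T = 346.5 K: K = (2.572, 0.294), RR gives ψ = 0.152, H_out = 5.395 kJ/mol
  T = 348.9 K: K = (2.690, 0.306), RR gives ψ = 0.189, H_out = 6.872 kJ/mol
Linear interpolation between T = 346.5 (H_out = 5.395) and T = 348.9 (H_out = 6.872) on hF = 6.608 gives T ≈ 348.5 K, at which ψ = 0.18.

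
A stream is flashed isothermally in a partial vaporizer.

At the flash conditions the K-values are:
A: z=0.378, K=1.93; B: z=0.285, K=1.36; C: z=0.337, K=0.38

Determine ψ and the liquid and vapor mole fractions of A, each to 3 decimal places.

ψ = 0.552, x_A = 0.250, y_A = 0.482

Newton–Raphson from ψ = 0.51:
  ψ = 0.510: g = 0.0196, g' = -0.454 → ψ = 0.553
  ψ = 0.553: g = -0.0003, g' = -0.468 → ψ = 0.552
Converged at ψ = 0.552.
Compositions from xᵢ = zᵢ/(1+ψ(Kᵢ−1)), yᵢ = Kᵢxᵢ:
  A: x = 0.250, y = 0.482
  B: x = 0.238, y = 0.323
  C: x = 0.513, y = 0.195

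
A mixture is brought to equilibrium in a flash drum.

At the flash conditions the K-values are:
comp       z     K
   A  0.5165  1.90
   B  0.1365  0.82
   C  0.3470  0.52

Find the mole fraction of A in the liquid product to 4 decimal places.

x_A = 0.3137

Newton–Raphson from ψ = 0.56:
  ψ = 0.5600: g = 0.05396, g' = -0.3400 → ψ = 0.7187
  ψ = 0.7187: g = -0.00024, g' = -0.3464 → ψ = 0.7180
Converged at ψ = 0.7180.
Compositions from xᵢ = zᵢ/(1+ψ(Kᵢ−1)), yᵢ = Kᵢxᵢ:
  A: x = 0.3137, y = 0.5961
  B: x = 0.1568, y = 0.1285
  C: x = 0.5295, y = 0.2753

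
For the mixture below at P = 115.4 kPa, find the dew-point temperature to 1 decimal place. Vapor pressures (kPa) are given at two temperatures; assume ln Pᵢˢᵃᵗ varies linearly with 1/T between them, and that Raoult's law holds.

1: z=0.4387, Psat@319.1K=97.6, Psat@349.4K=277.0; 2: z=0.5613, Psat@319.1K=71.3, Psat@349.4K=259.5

Dew-point temperature: Σzᵢ·P/Pᵢˢᵃᵗ(T) = 1. Interpolate ln Pᵢˢᵃᵗ = aᵢ + bᵢ/T.
  T = 319.1 K: ΣzᵢP/Pᵢˢᵃᵗ = 1.4272
  T = 349.4 K: ΣzᵢP/Pᵢˢᵃᵗ = 0.4324
  T = 334.2 K: ΣzᵢP/Pᵢˢᵃᵗ = 0.7647
  T = 326.6 K: ΣzᵢP/Pᵢˢᵃᵗ = 1.0388
  T = 330.4 K: ΣzᵢP/Pᵢˢᵃᵗ = 0.8896
  T = 328.5 K: ΣzᵢP/Pᵢˢᵃᵗ = 0.9608
Interpolating between 326.6 K and 328.5 K gives T ≈ 327.5 K.

T = 327.5 K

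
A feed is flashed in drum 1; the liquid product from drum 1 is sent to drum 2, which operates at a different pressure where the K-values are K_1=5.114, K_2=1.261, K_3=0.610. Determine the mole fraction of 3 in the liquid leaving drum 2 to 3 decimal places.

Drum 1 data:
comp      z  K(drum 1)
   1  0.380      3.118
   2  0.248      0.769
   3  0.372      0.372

Drum 1:
Material balance + equilibrium reduce to Σ zᵢ(Kᵢ−1)/(1+ψ₁(Kᵢ−1)) = 0.
Feasibility: ΣzᵢKᵢ = 1.514, Σzᵢ/Kᵢ = 1.444 — both > 1, two phases present.
Newton iteration, ψ₁⁰ = 0.48:
  ψ₁ = 0.480: g = 0.0002, g' = -0.737 → ψ₁ = 0.480
Converged at ψ₁ = 0.480.
Drum-1 compositions:
  1: x = 0.188, y = 0.587
  2: x = 0.279, y = 0.215
  3: x = 0.533, y = 0.198
Drum-2 feed = drum-1 liquid: z₂ = (0.1884, 0.2790, 0.5327).
Drum 2:
Let ψ₂ = V/F and solve Σ zᵢ(Kᵢ−1)/(1+ψ₂(Kᵢ−1)) = 0.
Check two-phase: ΣzᵢKᵢ = 1.640 > 1 and Σzᵢ/Kᵢ = 1.131 > 1, so g(0) = 0.640 > 0 and g(1) = -0.131 < 0.
Newton–Raphson from ψ₂ = 0.5:
  ψ₂ = 0.500: g = 0.0598, g' = -0.481 → ψ₂ = 0.624
  ψ₂ = 0.624: g = 0.0051, g' = -0.406 → ψ₂ = 0.637
Converged at ψ₂ = 0.637.
  1: x = 0.052, y = 0.266
  2: x = 0.239, y = 0.302
  3: x = 0.709, y = 0.432

x_3 (drum 2) = 0.709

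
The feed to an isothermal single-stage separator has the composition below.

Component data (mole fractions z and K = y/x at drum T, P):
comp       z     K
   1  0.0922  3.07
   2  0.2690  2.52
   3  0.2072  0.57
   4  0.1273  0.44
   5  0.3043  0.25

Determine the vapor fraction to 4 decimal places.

Rachford–Rice: g(ψ) = Σ zᵢ(Kᵢ−1)/(1+ψ(Kᵢ−1)) = 0.
Check two-phase: ΣzᵢKᵢ = 1.2111 > 1 and Σzᵢ/Kᵢ = 2.0068 > 1, so g(0) = 0.2111 > 0 and g(1) = -1.0068 < 0.
Newton–Raphson from ψ = 0.5:
  ψ = 0.5000: g = -0.25157, g' = -0.8734 → ψ = 0.2120
  ψ = 0.2120: g = -0.00840, g' = -0.8861 → ψ = 0.2025
Converged at ψ = 0.2025.

ψ = 0.2025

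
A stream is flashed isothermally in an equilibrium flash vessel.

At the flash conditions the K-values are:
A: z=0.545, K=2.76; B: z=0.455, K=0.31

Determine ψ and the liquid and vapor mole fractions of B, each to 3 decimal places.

ψ = 0.531, x_B = 0.718, y_B = 0.223

Binary case is linear: z₁(K₁−1)(1+ψ(K₂−1)) + z₂(K₂−1)(1+ψ(K₁−1)) = 0
⇒ ψ = [z₁(K₁−1)+z₂(K₂−1)] / [−(K₁−1)(K₂−1)] = 0.6452/1.2144 = 0.531
Compositions from xᵢ = zᵢ/(1+ψ(Kᵢ−1)), yᵢ = Kᵢxᵢ:
  A: x = 0.282, y = 0.777
  B: x = 0.718, y = 0.223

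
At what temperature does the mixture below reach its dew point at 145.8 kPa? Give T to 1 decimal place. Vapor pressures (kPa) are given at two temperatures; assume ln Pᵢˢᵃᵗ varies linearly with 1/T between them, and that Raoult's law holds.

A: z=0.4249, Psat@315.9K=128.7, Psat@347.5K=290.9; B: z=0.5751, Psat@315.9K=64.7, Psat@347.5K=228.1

Dew-point temperature: Σzᵢ·P/Pᵢˢᵃᵗ(T) = 1. Interpolate ln Pᵢˢᵃᵗ = aᵢ + bᵢ/T.
  T = 315.9 K: ΣzᵢP/Pᵢˢᵃᵗ = 1.7773
  T = 347.5 K: ΣzᵢP/Pᵢˢᵃᵗ = 0.5806
  T = 331.7 K: ΣzᵢP/Pᵢˢᵃᵗ = 0.9838
  T = 323.8 K: ΣzᵢP/Pᵢˢᵃᵗ = 1.3110
  T = 327.8 K: ΣzᵢP/Pᵢˢᵃᵗ = 1.1313
  T = 329.8 K: ΣzᵢP/Pᵢˢᵃᵗ = 1.0526
  T = 330.8 K: ΣzᵢP/Pᵢˢᵃᵗ = 1.0157
Interpolating between 330.8 K and 331.7 K gives T ≈ 331.2 K.

T = 331.2 K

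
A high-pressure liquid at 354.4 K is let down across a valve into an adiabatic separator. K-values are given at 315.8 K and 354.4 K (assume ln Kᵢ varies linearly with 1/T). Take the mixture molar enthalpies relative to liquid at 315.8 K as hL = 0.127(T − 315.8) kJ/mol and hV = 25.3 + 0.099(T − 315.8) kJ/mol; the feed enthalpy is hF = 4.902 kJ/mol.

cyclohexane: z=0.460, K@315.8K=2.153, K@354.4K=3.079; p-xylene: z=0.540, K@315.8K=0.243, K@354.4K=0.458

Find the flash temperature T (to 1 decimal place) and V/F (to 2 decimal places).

Adiabatic flash: solve Rachford–Rice at each trial T, then check hF = ψ·hV(T) + (1−ψ)·hL(T).
  T = 315.8 K: K = (2.153, 0.243), RR gives ψ = 0.139, H_out = 3.525 kJ/mol
  T = 354.4 K: K = (3.079, 0.458), RR gives ψ = 0.589, H_out = 19.167 kJ/mol
  T = 335.1 K: K = (2.601, 0.340), RR gives ψ = 0.359, H_out = 11.352 kJ/mol
  T = 325.5 K: K = (2.374, 0.289), RR gives ψ = 0.254, H_out = 7.591 kJ/mol
  T = 320.6 K: K = (2.262, 0.265), RR gives ψ = 0.198, H_out = 5.590 kJ/mol
  T = 318.2 K: K = (2.207, 0.254), RR gives ψ = 0.169, H_out = 4.573 kJ/mol
Linear interpolation between T = 318.2 (H_out = 4.573) and T = 320.6 (H_out = 5.590) on hF = 4.902 gives T ≈ 319.0 K, at which ψ = 0.18.

T = 319.0 K, V/F = 0.18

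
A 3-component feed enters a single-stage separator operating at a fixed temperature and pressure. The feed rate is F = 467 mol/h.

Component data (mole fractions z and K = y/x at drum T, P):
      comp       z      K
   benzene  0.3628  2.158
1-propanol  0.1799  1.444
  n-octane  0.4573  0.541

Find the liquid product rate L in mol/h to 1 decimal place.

Rachford–Rice: g(β) = Σ zᵢ(Kᵢ−1)/(1+β(Kᵢ−1)) = 0.
Feasibility: ΣzᵢKᵢ = 1.2901, Σzᵢ/Kᵢ = 1.1380 — both > 1, two phases present.
Newton–Raphson from β = 0.41:
  β = 0.4100: g = 0.09389, g' = -0.3953 → β = 0.6475
  β = 0.6475: g = 0.00346, g' = -0.3753 → β = 0.6567
Converged at β = 0.6567.
Then V = β·F = 0.6567·467 = 306.7 mol/h and L = F − V = 160.3 mol/h.

L = 160.3 mol/h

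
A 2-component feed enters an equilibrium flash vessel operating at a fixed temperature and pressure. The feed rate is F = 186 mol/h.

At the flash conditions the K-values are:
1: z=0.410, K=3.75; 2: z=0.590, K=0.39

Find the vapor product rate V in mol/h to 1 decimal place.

V = 85.1 mol/h

Let β = V/F and solve Σ zᵢ(Kᵢ−1)/(1+β(Kᵢ−1)) = 0.
Check two-phase: ΣzᵢKᵢ = 1.768 > 1 and Σzᵢ/Kᵢ = 1.622 > 1, so g(0) = 0.768 > 0 and g(1) = -0.622 < 0.
Binary case is linear: z₁(K₁−1)(1+β(K₂−1)) + z₂(K₂−1)(1+β(K₁−1)) = 0
⇒ β = [z₁(K₁−1)+z₂(K₂−1)] / [−(K₁−1)(K₂−1)] = 0.7676/1.6775 = 0.458
Then V = β·F = 0.4576·186 = 85.1 mol/h and L = F − V = 100.9 mol/h.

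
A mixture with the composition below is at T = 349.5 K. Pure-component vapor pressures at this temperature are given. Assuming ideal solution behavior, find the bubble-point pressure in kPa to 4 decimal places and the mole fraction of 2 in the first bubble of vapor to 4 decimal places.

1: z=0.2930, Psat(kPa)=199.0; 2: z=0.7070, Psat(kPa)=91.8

At the bubble point ψ → 0, so ΣzᵢKᵢ = 1 with Kᵢ = Pᵢˢᵃᵗ/P ⇒ P = ΣzᵢPᵢˢᵃᵗ.
P = 0.2930·199.0 + 0.7070·91.8 = 123.2096 kPa
yᵢ = zᵢPᵢˢᵃᵗ/P ⇒ y_2 = 0.7070·91.8/123.2096 = 0.5268

Pbub = 123.2096 kPa, y_2 = 0.5268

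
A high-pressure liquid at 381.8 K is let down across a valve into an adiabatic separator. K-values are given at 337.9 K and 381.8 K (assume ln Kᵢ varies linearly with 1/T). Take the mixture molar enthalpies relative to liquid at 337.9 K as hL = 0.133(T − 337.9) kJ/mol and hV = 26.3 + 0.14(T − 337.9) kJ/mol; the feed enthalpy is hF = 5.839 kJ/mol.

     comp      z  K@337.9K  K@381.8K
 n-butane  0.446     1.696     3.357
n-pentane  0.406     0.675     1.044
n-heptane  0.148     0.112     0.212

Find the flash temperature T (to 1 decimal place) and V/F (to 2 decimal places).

T = 340.2 K, V/F = 0.21

Adiabatic flash: solve Rachford–Rice at each trial T, then check hF = ψ·hV(T) + (1−ψ)·hL(T).
  T = 337.9 K: K = (1.696, 0.675, 0.112), RR gives ψ = 0.126, H_out = 3.301 kJ/mol
  T = 381.8 K: K = (3.357, 1.044, 0.212), RR gives ψ = 0.862, H_out = 28.782 kJ/mol
  T = 359.9 K: K = (2.438, 0.851, 0.157), RR gives ψ = 0.635, H_out = 19.731 kJ/mol
  T = 348.9 K: K = (2.045, 0.761, 0.133), RR gives ψ = 0.446, H_out = 13.234 kJ/mol
  T = 343.4 K: K = (1.865, 0.717, 0.122), RR gives ψ = 0.310, H_out = 8.899 kJ/mol
  T = 340.6 K: K = (1.778, 0.696, 0.117), RR gives ψ = 0.224, H_out = 6.247 kJ/mol
  T = 339.2 K: K = (1.735, 0.685, 0.114), RR gives ψ = 0.175, H_out = 4.774 kJ/mol
Linear interpolation between T = 339.2 (H_out = 4.774) and T = 340.6 (H_out = 6.247) on hF = 5.839 gives T ≈ 340.2 K, at which ψ = 0.21.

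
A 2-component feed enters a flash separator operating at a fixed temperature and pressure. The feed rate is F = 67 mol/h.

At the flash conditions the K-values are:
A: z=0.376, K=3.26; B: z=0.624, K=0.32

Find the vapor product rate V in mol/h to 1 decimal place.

Let β = V/F and solve Σ zᵢ(Kᵢ−1)/(1+β(Kᵢ−1)) = 0.
Check two-phase: ΣzᵢKᵢ = 1.425 > 1 and Σzᵢ/Kᵢ = 2.065 > 1, so g(0) = 0.425 > 0 and g(1) = -1.065 < 0.
Binary case is linear: z₁(K₁−1)(1+β(K₂−1)) + z₂(K₂−1)(1+β(K₁−1)) = 0
⇒ β = [z₁(K₁−1)+z₂(K₂−1)] / [−(K₁−1)(K₂−1)] = 0.4254/1.5368 = 0.277
Then V = β·F = 0.2768·67 = 18.5 mol/h and L = F − V = 48.5 mol/h.

V = 18.5 mol/h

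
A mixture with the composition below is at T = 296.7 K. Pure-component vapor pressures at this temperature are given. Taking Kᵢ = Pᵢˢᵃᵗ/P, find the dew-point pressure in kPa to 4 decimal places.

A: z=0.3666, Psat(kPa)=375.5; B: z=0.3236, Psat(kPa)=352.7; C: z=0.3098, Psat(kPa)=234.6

Pdew = 311.1061 kPa

At the dew point ψ → 1, so Σzᵢ/Kᵢ = 1 with Kᵢ = Pᵢˢᵃᵗ/P ⇒ 1/P = Σzᵢ/Pᵢˢᵃᵗ.
1/P = 0.3666/375.5 + 0.3236/352.7 + 0.3098/234.6 = 0.0032143 ⇒ P = 311.1061 kPa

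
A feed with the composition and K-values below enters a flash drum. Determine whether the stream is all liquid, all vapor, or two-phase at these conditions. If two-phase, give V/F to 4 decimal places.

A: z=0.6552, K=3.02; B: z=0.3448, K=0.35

two-phase, V/F = 0.8373

ΣzᵢKᵢ = 2.0994; Σzᵢ/Kᵢ = 1.2021.
Both exceed 1, so a two-phase solution exists.
Let ψ = V/F and solve Σ zᵢ(Kᵢ−1)/(1+ψ(Kᵢ−1)) = 0.
Binary case is linear: z₁(K₁−1)(1+ψ(K₂−1)) + z₂(K₂−1)(1+ψ(K₁−1)) = 0
⇒ ψ = [z₁(K₁−1)+z₂(K₂−1)] / [−(K₁−1)(K₂−1)] = 1.09938/1.31300 = 0.8373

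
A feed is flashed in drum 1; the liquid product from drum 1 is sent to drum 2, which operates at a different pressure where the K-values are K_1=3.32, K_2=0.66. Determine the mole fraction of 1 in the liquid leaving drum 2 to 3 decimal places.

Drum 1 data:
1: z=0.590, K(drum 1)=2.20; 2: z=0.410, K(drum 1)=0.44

Drum 1:
Rachford–Rice: g(ψ₁) = Σ zᵢ(Kᵢ−1)/(1+ψ₁(Kᵢ−1)) = 0.
g(0) = ΣzᵢKᵢ − 1 = 0.478 and g(1) = 1 − Σzᵢ/Kᵢ = -0.200, so a root lies in (0, 1).
Binary case is linear: z₁(K₁−1)(1+ψ₁(K₂−1)) + z₂(K₂−1)(1+ψ₁(K₁−1)) = 0
⇒ ψ₁ = [z₁(K₁−1)+z₂(K₂−1)] / [−(K₁−1)(K₂−1)] = 0.4784/0.6720 = 0.712
Drum-1 compositions:
  1: x = 0.318, y = 0.700
  2: x = 0.682, y = 0.300
Drum-2 feed = drum-1 liquid: z₂ = (0.3182, 0.6818).
Drum 2:
Let ψ₂ = V/F and solve Σ zᵢ(Kᵢ−1)/(1+ψ₂(Kᵢ−1)) = 0.
Feasibility: ΣzᵢKᵢ = 1.506, Σzᵢ/Kᵢ = 1.129 — both > 1, two phases present.
Binary case is linear: z₁(K₁−1)(1+ψ₂(K₂−1)) + z₂(K₂−1)(1+ψ₂(K₁−1)) = 0
⇒ ψ₂ = [z₁(K₁−1)+z₂(K₂−1)] / [−(K₁−1)(K₂−1)] = 0.5064/0.7888 = 0.642
  1: x = 0.128, y = 0.424
  2: x = 0.872, y = 0.576

x_1 (drum 2) = 0.128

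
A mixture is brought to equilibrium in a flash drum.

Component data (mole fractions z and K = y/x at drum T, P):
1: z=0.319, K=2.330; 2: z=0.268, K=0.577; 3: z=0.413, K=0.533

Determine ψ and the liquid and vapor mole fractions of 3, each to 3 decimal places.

Iterate (Newton) starting at ψ = 0.5:
  ψ = 0.500: g = -0.1406, g' = -0.434 → ψ = 0.176
  ψ = 0.176: g = 0.0111, g' = -0.533 → ψ = 0.197
Converged at ψ = 0.197.
Compositions from xᵢ = zᵢ/(1+ψ(Kᵢ−1)), yᵢ = Kᵢxᵢ:
  1: x = 0.253, y = 0.589
  2: x = 0.292, y = 0.169
  3: x = 0.455, y = 0.242

ψ = 0.197, x_3 = 0.455, y_3 = 0.242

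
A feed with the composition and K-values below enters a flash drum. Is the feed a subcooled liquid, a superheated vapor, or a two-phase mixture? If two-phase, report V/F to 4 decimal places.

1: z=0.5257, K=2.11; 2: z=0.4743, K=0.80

superheated vapor

ΣzᵢKᵢ = 1.4887; Σzᵢ/Kᵢ = 0.8420.
Since Σzᵢ/Kᵢ < 1 the mixture is above its dew point — single vapor phase.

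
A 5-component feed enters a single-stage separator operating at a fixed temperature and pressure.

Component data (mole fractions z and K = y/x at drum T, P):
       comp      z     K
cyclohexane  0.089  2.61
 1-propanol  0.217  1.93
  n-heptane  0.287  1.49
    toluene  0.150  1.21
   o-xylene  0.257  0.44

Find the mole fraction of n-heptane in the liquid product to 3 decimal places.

Rachford–Rice: g(β) = Σ zᵢ(Kᵢ−1)/(1+β(Kᵢ−1)) = 0.
g(0) = ΣzᵢKᵢ − 1 = 0.373 and g(1) = 1 − Σzᵢ/Kᵢ = -0.047, so a root lies in (0, 1).
Newton–Raphson from β = 0.5:
  β = 0.500: g = 0.1587, g' = -0.364 → β = 0.937
  β = 0.937: g = -0.0149, g' = -0.484 → β = 0.906
  β = 0.906: g = -0.0003, g' = -0.463 → β = 0.905
Converged at β = 0.905.
Compositions from xᵢ = zᵢ/(1+β(Kᵢ−1)), yᵢ = Kᵢxᵢ:
  cyclohexane: x = 0.036, y = 0.095
  1-propanol: x = 0.118, y = 0.227
  n-heptane: x = 0.199, y = 0.296
  toluene: x = 0.126, y = 0.153
  o-xylene: x = 0.521, y = 0.229

x_n-heptane = 0.199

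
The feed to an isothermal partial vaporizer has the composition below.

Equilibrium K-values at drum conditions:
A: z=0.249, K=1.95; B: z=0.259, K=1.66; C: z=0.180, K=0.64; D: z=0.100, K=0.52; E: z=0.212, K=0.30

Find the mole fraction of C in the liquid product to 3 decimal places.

Rachford–Rice: g(ψ) = Σ zᵢ(Kᵢ−1)/(1+ψ(Kᵢ−1)) = 0.
Feasibility: ΣzᵢKᵢ = 1.146, Σzᵢ/Kᵢ = 1.464 — both > 1, two phases present.
Iterate (Newton) starting at ψ = 0.5:
  ψ = 0.500: g = -0.0816, g' = -0.488 → ψ = 0.333
  ψ = 0.333: g = -0.0043, g' = -0.445 → ψ = 0.323
Converged at ψ = 0.323.
Compositions from xᵢ = zᵢ/(1+ψ(Kᵢ−1)), yᵢ = Kᵢxᵢ:
  A: x = 0.191, y = 0.372
  B: x = 0.213, y = 0.354
  C: x = 0.204, y = 0.130
  D: x = 0.118, y = 0.062
  E: x = 0.274, y = 0.082

x_C = 0.204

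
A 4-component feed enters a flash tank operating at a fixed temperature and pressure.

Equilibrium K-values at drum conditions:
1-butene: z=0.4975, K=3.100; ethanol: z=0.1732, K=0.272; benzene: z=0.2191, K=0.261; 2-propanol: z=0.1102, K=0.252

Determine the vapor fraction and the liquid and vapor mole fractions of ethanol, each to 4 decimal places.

Material balance + equilibrium reduce to Σ zᵢ(Kᵢ−1)/(1+ψ(Kᵢ−1)) = 0.
Feasibility: ΣzᵢKᵢ = 1.6743, Σzᵢ/Kᵢ = 2.0740 — both > 1, two phases present.
Iterate (Newton) starting at ψ = 0.58:
  ψ = 0.5800: g = -0.17618, g' = -1.2798 → ψ = 0.4423
  ψ = 0.4423: g = -0.00809, g' = -1.1912 → ψ = 0.4355
Converged at ψ = 0.4355.
Compositions from xᵢ = zᵢ/(1+ψ(Kᵢ−1)), yᵢ = Kᵢxᵢ:
  1-butene: x = 0.2598, y = 0.8055
  ethanol: x = 0.2536, y = 0.0690
  benzene: x = 0.3231, y = 0.0843
  2-propanol: x = 0.1635, y = 0.0412

ψ = 0.4355, x_ethanol = 0.2536, y_ethanol = 0.0690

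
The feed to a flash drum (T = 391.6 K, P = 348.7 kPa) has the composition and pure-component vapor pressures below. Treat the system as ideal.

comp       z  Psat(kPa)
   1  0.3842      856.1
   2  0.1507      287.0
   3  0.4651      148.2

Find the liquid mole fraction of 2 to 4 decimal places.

x_2 = 0.1610

Raoult's law: Kᵢ = Pᵢˢᵃᵗ/P = Pᵢˢᵃᵗ/348.7.
  K_1 = 856.1/348.7 = 2.455119, K_2 = 287.0/348.7 = 0.823057, K_3 = 148.2/348.7 = 0.425007
Rachford–Rice: g(V/F) = Σ zᵢ(Kᵢ−1)/(1+V/F(Kᵢ−1)) = 0.
Check two-phase: ΣzᵢKᵢ = 1.2650 > 1 and Σzᵢ/Kᵢ = 1.4339 > 1, so g(0) = 0.2650 > 0 and g(1) = -0.4339 < 0.
Newton–Raphson from V/F = 0.46:
  V/F = 0.4600: g = -0.05773, g' = -0.5818 → V/F = 0.3608
  V/F = 0.3608: g = 0.00070, g' = -0.6000 → V/F = 0.3619
Converged at V/F = 0.3619.
Compositions from xᵢ = zᵢ/(1+V/F(Kᵢ−1)), yᵢ = Kᵢxᵢ:
  1: x = 0.2517, y = 0.6179
  2: x = 0.1610, y = 0.1325
  3: x = 0.5873, y = 0.2496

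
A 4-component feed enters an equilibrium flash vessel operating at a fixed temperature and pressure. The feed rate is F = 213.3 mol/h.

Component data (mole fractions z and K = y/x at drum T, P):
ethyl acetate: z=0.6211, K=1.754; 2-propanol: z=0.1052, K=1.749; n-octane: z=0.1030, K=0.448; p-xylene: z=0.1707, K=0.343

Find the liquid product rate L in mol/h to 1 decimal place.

L = 41.5 mol/h

Newton–Raphson from ψ = 0.5:
  ψ = 0.5000: g = 0.15188, g' = -0.4407 → ψ = 0.8446
  ψ = 0.8446: g = -0.02410, g' = -0.6360 → ψ = 0.8067
  ψ = 0.8067: g = -0.00080, g' = -0.5950 → ψ = 0.8053
Converged at ψ = 0.8053.
Then V = ψ·F = 0.8053·213.3 = 171.8 mol/h and L = F − V = 41.5 mol/h.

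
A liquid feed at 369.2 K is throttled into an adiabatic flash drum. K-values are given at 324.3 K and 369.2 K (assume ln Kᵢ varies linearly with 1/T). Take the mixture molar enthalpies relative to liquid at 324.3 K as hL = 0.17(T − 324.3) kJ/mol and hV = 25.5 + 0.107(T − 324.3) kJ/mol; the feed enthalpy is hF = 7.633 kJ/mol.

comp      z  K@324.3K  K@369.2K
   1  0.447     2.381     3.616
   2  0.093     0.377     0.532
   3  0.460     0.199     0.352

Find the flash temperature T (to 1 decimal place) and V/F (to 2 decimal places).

Adiabatic flash: solve Rachford–Rice at each trial T, then check hF = ψ·hV(T) + (1−ψ)·hL(T).
  T = 324.3 K: K = (2.381, 0.377, 0.199), RR gives ψ = 0.179, H_out = 4.555 kJ/mol
  T = 369.2 K: K = (3.616, 0.532, 0.352), RR gives ψ = 0.509, H_out = 19.164 kJ/mol
  T = 346.8 K: K = (2.976, 0.453, 0.270), RR gives ψ = 0.357, H_out = 12.429 kJ/mol
  T = 335.6 K: K = (2.673, 0.415, 0.233), RR gives ψ = 0.275, H_out = 8.743 kJ/mol
  T = 330.0 K: K = (2.527, 0.396, 0.216), RR gives ψ = 0.230, H_out = 6.744 kJ/mol
  T = 332.8 K: K = (2.599, 0.405, 0.224), RR gives ψ = 0.253, H_out = 7.759 kJ/mol
  T = 331.4 K: K = (2.563, 0.401, 0.220), RR gives ψ = 0.241, H_out = 7.256 kJ/mol
Linear interpolation between T = 331.4 (H_out = 7.256) and T = 332.8 (H_out = 7.759) on hF = 7.633 gives T ≈ 332.4 K, at which ψ = 0.25.

T = 332.4 K, V/F = 0.25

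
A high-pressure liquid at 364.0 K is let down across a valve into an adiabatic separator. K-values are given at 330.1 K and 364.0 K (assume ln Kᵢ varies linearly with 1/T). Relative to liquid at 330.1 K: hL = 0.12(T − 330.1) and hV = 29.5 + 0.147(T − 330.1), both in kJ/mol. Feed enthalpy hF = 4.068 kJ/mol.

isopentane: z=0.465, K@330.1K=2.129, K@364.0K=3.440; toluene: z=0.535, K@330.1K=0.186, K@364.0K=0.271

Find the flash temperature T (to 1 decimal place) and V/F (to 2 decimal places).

T = 332.2 K, V/F = 0.13

Adiabatic flash: solve Rachford–Rice at each trial T, then check hF = ψ·hV(T) + (1−ψ)·hL(T).
  T = 330.1 K: K = (2.129, 0.186), RR gives ψ = 0.097, H_out = 2.873 kJ/mol
  T = 364.0 K: K = (3.440, 0.271), RR gives ψ = 0.419, H_out = 16.800 kJ/mol
  T = 347.1 K: K = (2.740, 0.227), RR gives ψ = 0.294, H_out = 10.844 kJ/mol
  T = 338.6 K: K = (2.423, 0.206), RR gives ψ = 0.210, H_out = 7.250 kJ/mol
  T = 334.4 K: K = (2.275, 0.196), RR gives ψ = 0.159, H_out = 5.214 kJ/mol
  T = 332.2 K: K = (2.199, 0.191), RR gives ψ = 0.129, H_out = 4.054 kJ/mol
Linear interpolation between T = 332.2 (H_out = 4.054) and T = 334.4 (H_out = 5.214) on hF = 4.068 gives T ≈ 332.2 K, at which ψ = 0.13.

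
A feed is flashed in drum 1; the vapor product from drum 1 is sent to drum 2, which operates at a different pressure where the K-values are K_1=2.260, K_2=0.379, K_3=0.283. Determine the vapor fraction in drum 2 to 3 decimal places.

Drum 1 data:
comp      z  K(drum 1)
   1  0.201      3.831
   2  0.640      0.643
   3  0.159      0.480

V/F (drum 2) = 0.304

Drum 1:
Newton iteration, ψ₁⁰ = 0.67:
  ψ₁ = 0.670: g = -0.2308, g' = -0.434 → ψ₁ = 0.138
  ψ₁ = 0.138: g = 0.0793, g' = -0.972 → ψ₁ = 0.220
  ψ₁ = 0.220: g = 0.0092, g' = -0.762 → ψ₁ = 0.232
Converged at ψ₁ = 0.232.
Drum-1 compositions:
  1: x = 0.121, y = 0.464
  2: x = 0.698, y = 0.449
  3: x = 0.181, y = 0.087
Drum-2 feed = drum-1 vapor: z₂ = (0.4644, 0.4488, 0.0868).
Drum 2:
Newton–Raphson from ψ₂ = 0.5:
  ψ₂ = 0.500: g = -0.1422, g' = -0.750 → ψ₂ = 0.310
  ψ₂ = 0.310: g = -0.0046, g' = -0.720 → ψ₂ = 0.304
Converged at ψ₂ = 0.304.
  1: x = 0.336, y = 0.759
  2: x = 0.553, y = 0.210
  3: x = 0.111, y = 0.031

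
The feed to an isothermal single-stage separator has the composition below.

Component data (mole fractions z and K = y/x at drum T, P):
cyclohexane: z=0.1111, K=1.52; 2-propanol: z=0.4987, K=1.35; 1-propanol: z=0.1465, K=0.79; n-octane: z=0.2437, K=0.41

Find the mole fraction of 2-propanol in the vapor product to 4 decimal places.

Iterate (Newton) starting at V/F = 0.5:
  V/F = 0.5000: g = -0.04392, g' = -0.2419 → V/F = 0.3184
  V/F = 0.3184: g = -0.00341, g' = -0.2076 → V/F = 0.3020
  V/F = 0.3020: g = -0.00002, g' = -0.2054 → V/F = 0.3019
Converged at V/F = 0.3019.
Compositions from xᵢ = zᵢ/(1+V/F(Kᵢ−1)), yᵢ = Kᵢxᵢ:
  cyclohexane: x = 0.0960, y = 0.1460
  2-propanol: x = 0.4510, y = 0.6089
  1-propanol: x = 0.1564, y = 0.1236
  n-octane: x = 0.2965, y = 0.1216

y_2-propanol = 0.6089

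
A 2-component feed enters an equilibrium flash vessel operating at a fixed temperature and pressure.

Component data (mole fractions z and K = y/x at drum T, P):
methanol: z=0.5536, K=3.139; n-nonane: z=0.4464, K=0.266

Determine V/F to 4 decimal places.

Material balance + equilibrium reduce to Σ zᵢ(Kᵢ−1)/(1+V/F(Kᵢ−1)) = 0.
Check two-phase: ΣzᵢKᵢ = 1.8565 > 1 and Σzᵢ/Kᵢ = 1.8546 > 1, so g(0) = 0.8565 > 0 and g(1) = -0.8546 < 0.
Binary case is linear: z₁(K₁−1)(1+V/F(K₂−1)) + z₂(K₂−1)(1+V/F(K₁−1)) = 0
⇒ V/F = [z₁(K₁−1)+z₂(K₂−1)] / [−(K₁−1)(K₂−1)] = 0.85649/1.57003 = 0.5455

V/F = 0.5455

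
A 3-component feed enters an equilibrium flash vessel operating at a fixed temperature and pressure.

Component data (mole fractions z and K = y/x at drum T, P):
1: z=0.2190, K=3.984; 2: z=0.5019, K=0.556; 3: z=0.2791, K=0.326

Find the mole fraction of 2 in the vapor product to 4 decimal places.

Newton iteration, β⁰ = 0.35:
  β = 0.3500: g = -0.19038, g' = -0.8224 → β = 0.1185
  β = 0.1185: g = 0.04311, g' = -1.3242 → β = 0.1511
  β = 0.1511: g = 0.00214, g' = -1.1973 → β = 0.1529
Converged at β = 0.1529.
Compositions from xᵢ = zᵢ/(1+β(Kᵢ−1)), yᵢ = Kᵢxᵢ:
  1: x = 0.1504, y = 0.5992
  2: x = 0.5384, y = 0.2994
  3: x = 0.3112, y = 0.1014

y_2 = 0.2994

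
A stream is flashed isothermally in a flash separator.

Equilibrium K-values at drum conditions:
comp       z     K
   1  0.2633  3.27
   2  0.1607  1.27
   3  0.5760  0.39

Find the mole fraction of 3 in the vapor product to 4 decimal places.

Material balance + equilibrium reduce to Σ zᵢ(Kᵢ−1)/(1+ψ(Kᵢ−1)) = 0.
Check two-phase: ΣzᵢKᵢ = 1.2897 > 1 and Σzᵢ/Kᵢ = 1.6840 > 1, so g(0) = 0.2897 > 0 and g(1) = -0.6840 < 0.
Newton–Raphson from ψ = 0.36:
  ψ = 0.3600: g = -0.08178, g' = -0.7725 → ψ = 0.2541
  ψ = 0.2541: g = 0.00381, g' = -0.8561 → ψ = 0.2586
Converged at ψ = 0.2586.
Compositions from xᵢ = zᵢ/(1+ψ(Kᵢ−1)), yᵢ = Kᵢxᵢ:
  1: x = 0.1659, y = 0.5425
  2: x = 0.1502, y = 0.1908
  3: x = 0.6839, y = 0.2667

y_3 = 0.2667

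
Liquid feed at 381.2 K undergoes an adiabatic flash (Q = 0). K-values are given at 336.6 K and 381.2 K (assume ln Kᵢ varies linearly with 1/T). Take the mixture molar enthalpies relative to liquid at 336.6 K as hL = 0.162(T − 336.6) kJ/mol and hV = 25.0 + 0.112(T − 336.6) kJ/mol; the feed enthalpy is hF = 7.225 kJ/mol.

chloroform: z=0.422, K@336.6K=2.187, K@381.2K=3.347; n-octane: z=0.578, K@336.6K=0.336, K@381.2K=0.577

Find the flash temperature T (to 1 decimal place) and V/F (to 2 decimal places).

T = 343.8 K, V/F = 0.25

Adiabatic flash: solve Rachford–Rice at each trial T, then check hF = ψ·hV(T) + (1−ψ)·hL(T).
  T = 336.6 K: K = (2.187, 0.336), RR gives ψ = 0.149, H_out = 3.715 kJ/mol
  T = 381.2 K: K = (3.347, 0.577), RR gives ψ = 0.751, H_out = 24.334 kJ/mol
  T = 358.9 K: K = (2.742, 0.448), RR gives ψ = 0.432, H_out = 13.938 kJ/mol
  T = 347.8 K: K = (2.459, 0.390), RR gives ψ = 0.295, H_out = 9.036 kJ/mol
  T = 342.2 K: K = (2.321, 0.362), RR gives ψ = 0.224, H_out = 6.453 kJ/mol
  T = 345.0 K: K = (2.390, 0.376), RR gives ψ = 0.260, H_out = 7.760 kJ/mol
  T = 343.6 K: K = (2.355, 0.369), RR gives ψ = 0.242, H_out = 7.111 kJ/mol
Linear interpolation between T = 343.6 (H_out = 7.111) and T = 345.0 (H_out = 7.760) on hF = 7.225 gives T ≈ 343.8 K, at which ψ = 0.25.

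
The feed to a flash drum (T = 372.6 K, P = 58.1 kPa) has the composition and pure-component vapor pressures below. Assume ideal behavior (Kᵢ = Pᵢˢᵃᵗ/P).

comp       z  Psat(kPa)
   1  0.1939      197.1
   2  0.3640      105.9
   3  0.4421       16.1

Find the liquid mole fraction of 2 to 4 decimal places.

x_2 = 0.2715

Raoult's law: Kᵢ = Pᵢˢᵃᵗ/P = Pᵢˢᵃᵗ/58.1.
  K_1 = 197.1/58.1 = 3.392427, K_2 = 105.9/58.1 = 1.822719, K_3 = 16.1/58.1 = 0.277108
Material balance + equilibrium reduce to Σ zᵢ(Kᵢ−1)/(1+ψ(Kᵢ−1)) = 0.
Feasibility: ΣzᵢKᵢ = 1.4438, Σzᵢ/Kᵢ = 1.8523 — both > 1, two phases present.
Iterate (Newton) starting at ψ = 0.5:
  ψ = 0.5000: g = -0.07708, g' = -0.9204 → ψ = 0.4162
  ψ = 0.4162: g = -0.00164, g' = -0.8880 → ψ = 0.4144
Converged at ψ = 0.4144.
Compositions from xᵢ = zᵢ/(1+ψ(Kᵢ−1)), yᵢ = Kᵢxᵢ:
  1: x = 0.0974, y = 0.3303
  2: x = 0.2715, y = 0.4948
  3: x = 0.6312, y = 0.1749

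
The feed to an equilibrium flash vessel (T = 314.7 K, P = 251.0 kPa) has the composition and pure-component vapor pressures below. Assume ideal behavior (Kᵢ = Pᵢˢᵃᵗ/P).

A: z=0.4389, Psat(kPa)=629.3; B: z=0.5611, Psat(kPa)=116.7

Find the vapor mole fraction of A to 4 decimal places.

y_A = 0.6569

Raoult's law: Kᵢ = Pᵢˢᵃᵗ/P = Pᵢˢᵃᵗ/251.0.
  K_A = 629.3/251.0 = 2.507171, K_B = 116.7/251.0 = 0.464940
Let ψ = V/F and solve Σ zᵢ(Kᵢ−1)/(1+ψ(Kᵢ−1)) = 0.
Feasibility: ΣzᵢKᵢ = 1.3613, Σzᵢ/Kᵢ = 1.3819 — both > 1, two phases present.
Binary case is linear: z₁(K₁−1)(1+ψ(K₂−1)) + z₂(K₂−1)(1+ψ(K₁−1)) = 0
⇒ ψ = [z₁(K₁−1)+z₂(K₂−1)] / [−(K₁−1)(K₂−1)] = 0.36128/0.80643 = 0.4480
Compositions from xᵢ = zᵢ/(1+ψ(Kᵢ−1)), yᵢ = Kᵢxᵢ:
  A: x = 0.2620, y = 0.6569
  B: x = 0.7380, y = 0.3431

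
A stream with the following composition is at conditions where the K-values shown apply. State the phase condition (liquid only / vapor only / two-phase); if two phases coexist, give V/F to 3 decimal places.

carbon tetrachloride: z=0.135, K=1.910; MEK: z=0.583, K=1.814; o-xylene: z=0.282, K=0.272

two-phase, V/F = 0.647

ΣzᵢKᵢ = 1.392; Σzᵢ/Kᵢ = 1.429.
Both exceed 1, so a two-phase solution exists.
Newton iteration, ψ⁰ = 0.5:
  ψ = 0.500: g = 0.0989, g' = -0.617 → ψ = 0.660
  ψ = 0.660: g = -0.0099, g' = -0.761 → ψ = 0.647
Converged at ψ = 0.647.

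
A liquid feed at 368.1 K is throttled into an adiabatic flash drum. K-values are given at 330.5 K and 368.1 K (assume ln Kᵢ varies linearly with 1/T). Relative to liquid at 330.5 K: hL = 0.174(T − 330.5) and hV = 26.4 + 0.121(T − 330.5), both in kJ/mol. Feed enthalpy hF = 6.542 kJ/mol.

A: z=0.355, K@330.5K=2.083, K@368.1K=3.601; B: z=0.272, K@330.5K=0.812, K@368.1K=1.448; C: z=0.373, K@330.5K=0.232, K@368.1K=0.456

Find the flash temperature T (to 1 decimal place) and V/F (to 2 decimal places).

T = 336.2 K, V/F = 0.21

Adiabatic flash: solve Rachford–Rice at each trial T, then check hF = ψ·hV(T) + (1−ψ)·hL(T).
  T = 330.5 K: K = (2.083, 0.812, 0.232), RR gives ψ = 0.075, H_out = 1.969 kJ/mol
  T = 368.1 K: K = (3.601, 1.448, 0.456), RR gives ψ = 0.847, H_out = 27.227 kJ/mol
  T = 349.3 K: K = (2.779, 1.101, 0.331), RR gives ψ = 0.479, H_out = 15.450 kJ/mol
  T = 339.9 K: K = (2.416, 0.950, 0.279), RR gives ψ = 0.293, H_out = 9.230 kJ/mol
  T = 335.2 K: K = (2.246, 0.879, 0.255), RR gives ψ = 0.190, H_out = 5.785 kJ/mol
  T = 337.5 K: K = (2.328, 0.913, 0.266), RR gives ψ = 0.242, H_out = 7.509 kJ/mol
Linear interpolation between T = 335.2 (H_out = 5.785) and T = 337.5 (H_out = 7.509) on hF = 6.542 gives T ≈ 336.2 K, at which ψ = 0.21.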